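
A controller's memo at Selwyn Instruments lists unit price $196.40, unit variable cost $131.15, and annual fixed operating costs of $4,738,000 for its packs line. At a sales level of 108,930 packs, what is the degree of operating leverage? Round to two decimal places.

At 108,930 units, contribution = 108,930 × $65.25 = $7,107,682.50.
Operating income = contribution − fixed costs = $7,107,682.50 − $4,738,000 = $2,369,682.50.
DOL = contribution ÷ EBIT = $7,107,682.50 ÷ $2,369,682.50 = 2.9994.

3.00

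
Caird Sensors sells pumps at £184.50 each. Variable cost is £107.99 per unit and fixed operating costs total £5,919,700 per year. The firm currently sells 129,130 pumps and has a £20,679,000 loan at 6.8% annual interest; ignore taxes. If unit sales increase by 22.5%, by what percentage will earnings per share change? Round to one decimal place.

+87.0%

At 129,130 units, contribution = 129,130 × £76.51 = £9,879,736.30.
Operating income = contribution − fixed costs = £9,879,736.30 − £5,919,700 = £3,960,036.30.
Interest = £1,406,172.00, so EBIT − I = £2,553,864.30.
DCL = total CM / (EBIT − I) = £9,879,736.30 / £2,553,864.30 = 3.8685.
EPS therefore changes by 3.8685 × (+22.5%) = +87.0%.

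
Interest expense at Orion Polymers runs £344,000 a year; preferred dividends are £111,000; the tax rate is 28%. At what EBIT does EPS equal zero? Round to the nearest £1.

Grossing the preferred dividend up to pre-tax terms: £111,000 / (1 − 0.28) = £154,166.67.
EPS = 0 when EBIT covers interest plus the pre-tax preferred burden: £344,000 + £154,166.67 = £498,166.67.

£498,167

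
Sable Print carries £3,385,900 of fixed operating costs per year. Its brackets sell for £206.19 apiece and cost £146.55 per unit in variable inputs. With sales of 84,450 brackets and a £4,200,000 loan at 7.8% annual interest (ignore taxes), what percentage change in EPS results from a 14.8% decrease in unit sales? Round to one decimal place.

-56.3%

At 84,450 units, contribution = 84,450 × £59.64 = £5,036,598.00.
Operating income = contribution − fixed costs = £5,036,598.00 − £3,385,900 = £1,650,698.00.
Interest = £327,600.00, so EBIT − I = £1,323,098.00.
DCL = total CM / (EBIT − I) = £5,036,598.00 / £1,323,098.00 = 3.8067.
%ΔEPS = DCL × %ΔSales = 3.8067 × -14.8% = -56.3%.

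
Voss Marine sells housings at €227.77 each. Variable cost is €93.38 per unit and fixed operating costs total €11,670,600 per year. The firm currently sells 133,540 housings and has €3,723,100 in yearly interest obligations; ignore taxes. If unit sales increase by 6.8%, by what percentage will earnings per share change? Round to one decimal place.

+47.8%

Total contribution margin = 133,540 × €134.39 = €17,946,440.60.
Operating income = contribution − fixed costs = €17,946,440.60 − €11,670,600 = €6,275,840.60.
After interest of €3,723,100.00, pre-tax earnings = €2,552,740.60.
DCL = total CM / (EBIT − I) = €17,946,440.60 / €2,552,740.60 = 7.0303.
EPS therefore changes by 7.0303 × (+6.8%) = +47.8%.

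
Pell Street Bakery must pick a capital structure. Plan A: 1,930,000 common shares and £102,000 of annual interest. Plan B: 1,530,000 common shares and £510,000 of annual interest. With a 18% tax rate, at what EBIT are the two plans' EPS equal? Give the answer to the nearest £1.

Set EPS_A = EPS_B: (EBIT − £102,000)(1 − 0.18) ÷ 1,930,000 = (EBIT − £510,000)(1 − 0.18) ÷ 1,530,000.
Cancelling (1 − t) and cross-multiplying: 1,530,000·(EBIT − 102,000) = 1,930,000·(EBIT − 510,000).
EBIT × (1,930,000 − 1,530,000) = 510,000 × 1,930,000 − 102,000 × 1,530,000 = 828,240,000,000, so EBIT = 828,240,000,000 ÷ 400,000 = 2,070,600.00.

£2,070,600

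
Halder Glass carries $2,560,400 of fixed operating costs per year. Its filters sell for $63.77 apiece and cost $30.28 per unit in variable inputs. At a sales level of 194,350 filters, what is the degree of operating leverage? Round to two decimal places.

1.65

Total contribution margin = 194,350 × $33.49 = $6,508,781.50.
Operating income = contribution − fixed costs = $6,508,781.50 − $2,560,400 = $3,948,381.50.
Degree of operating leverage = $6,508,781.50 / $3,948,381.50 = 1.6485.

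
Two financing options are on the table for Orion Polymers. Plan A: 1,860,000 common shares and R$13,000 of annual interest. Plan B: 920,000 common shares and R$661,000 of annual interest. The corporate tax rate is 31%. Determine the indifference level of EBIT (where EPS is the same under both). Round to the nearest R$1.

Set EPS_A = EPS_B: (EBIT − R$13,000)(1 − 0.31) ÷ 1,860,000 = (EBIT − R$661,000)(1 − 0.31) ÷ 920,000.
Cancelling (1 − t) and cross-multiplying: 920,000·(EBIT − 13,000) = 1,860,000·(EBIT − 661,000).
Solving, EBIT = (661,000·1,860,000 − 13,000·920,000) / (1,860,000 − 920,000) = 1,217,500,000,000 / 940,000 = 1,295,212.77.

R$1,295,213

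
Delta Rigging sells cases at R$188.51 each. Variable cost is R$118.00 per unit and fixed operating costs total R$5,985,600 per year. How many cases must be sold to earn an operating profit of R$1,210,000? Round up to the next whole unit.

102,051 cases

Each unit contributes R$188.51 − R$118.00 = R$70.51.
Units = (FC + target) / CM = (R$5,985,600 + R$1,210,000) / R$70.51 = 102,050.77, so 102,051 cases.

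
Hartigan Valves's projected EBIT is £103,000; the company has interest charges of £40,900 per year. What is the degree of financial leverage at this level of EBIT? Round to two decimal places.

1.66

Interest = £40,900.00.
DFL = EBIT ÷ (EBIT − I) = £103,000 ÷ (£103,000 − £40,900.00) = £103,000 ÷ £62,100.00 = 1.6586.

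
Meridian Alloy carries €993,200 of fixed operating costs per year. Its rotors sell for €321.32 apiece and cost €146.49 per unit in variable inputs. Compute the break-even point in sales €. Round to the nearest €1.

Contribution margin per unit = €321.32 − €146.49 = €174.83, a CM ratio of €174.83 ÷ €321.32 = 0.5441.
Break-even sales = FC ÷ CM ratio = €993,200 × €321.32 / €174.83 = €1,825,402.

€1,825,402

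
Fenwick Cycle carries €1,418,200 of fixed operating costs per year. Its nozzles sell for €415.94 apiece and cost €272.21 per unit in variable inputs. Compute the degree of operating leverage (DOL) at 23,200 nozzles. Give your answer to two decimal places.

At 23,200 units, contribution = 23,200 × €143.73 = €3,334,536.00.
Operating income = contribution − fixed costs = €3,334,536.00 − €1,418,200 = €1,916,336.00.
So DOL = total CM / EBIT = €3,334,536.00 / €1,916,336.00 = 1.7401.

1.74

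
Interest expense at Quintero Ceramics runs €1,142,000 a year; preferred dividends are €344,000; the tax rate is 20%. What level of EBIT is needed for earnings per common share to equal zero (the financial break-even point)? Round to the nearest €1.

Grossing the preferred dividend up to pre-tax terms: €344,000 / (1 − 0.20) = €430,000.00.
Financial break-even EBIT = interest + D_p ÷ (1 − t) = €1,142,000 + €430,000.00 = €1,572,000.00.

€1,572,000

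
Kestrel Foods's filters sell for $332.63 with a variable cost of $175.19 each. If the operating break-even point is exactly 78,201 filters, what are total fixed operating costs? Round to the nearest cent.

Contribution margin per unit = $332.63 − $175.19 = $157.44.
Fixed costs = break-even units × CM = 78,201 × $157.44 = $12,311,965.44.

$12,311,965.44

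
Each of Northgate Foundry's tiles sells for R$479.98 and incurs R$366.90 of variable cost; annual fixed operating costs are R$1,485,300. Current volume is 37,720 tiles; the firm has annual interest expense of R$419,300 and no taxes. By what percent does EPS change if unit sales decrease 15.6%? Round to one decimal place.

-28.2%

At 37,720 units, contribution = 37,720 × R$113.08 = R$4,265,377.60.
EBIT = R$4,265,377.60 − R$1,485,300 = R$2,780,077.60.
Interest = R$419,300.00, so EBIT − I = R$2,360,777.60.
Degree of combined leverage = contribution ÷ (EBIT − I) = R$4,265,377.60 ÷ R$2,360,777.60 = 1.8068.
%ΔEPS = DCL × %ΔSales = 1.8068 × -15.6% = -28.2%.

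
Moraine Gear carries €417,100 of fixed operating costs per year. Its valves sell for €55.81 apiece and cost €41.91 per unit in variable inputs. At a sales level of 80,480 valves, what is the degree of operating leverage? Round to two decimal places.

1.59

Contribution at this volume is 80,480 × €13.90 = €1,118,672.00.
EBIT = €1,118,672.00 − €417,100 = €701,572.00.
DOL = contribution ÷ EBIT = €1,118,672.00 ÷ €701,572.00 = 1.5945.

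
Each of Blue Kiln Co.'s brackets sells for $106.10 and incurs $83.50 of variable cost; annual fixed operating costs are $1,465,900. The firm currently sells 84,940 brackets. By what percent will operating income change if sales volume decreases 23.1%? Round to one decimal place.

-97.7%

Total contribution margin = 84,940 × $22.60 = $1,919,644.00.
EBIT = $1,919,644.00 − $1,465,900 = $453,744.00.
So DOL = total CM / EBIT = $1,919,644.00 / $453,744.00 = 4.2307.
Operating income changes by 4.2307 × -23.1% = -97.7%.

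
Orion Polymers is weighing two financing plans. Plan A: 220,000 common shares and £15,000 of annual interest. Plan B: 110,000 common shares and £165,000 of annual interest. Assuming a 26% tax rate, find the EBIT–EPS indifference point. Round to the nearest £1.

At indifference, (EBIT − 15,000)(1 − t)/220,000 = (EBIT − 165,000)(1 − t)/110,000.
Cancelling (1 − t) and cross-multiplying: 110,000·(EBIT − 15,000) = 220,000·(EBIT − 165,000).
Solving, EBIT = (165,000·220,000 − 15,000·110,000) / (220,000 − 110,000) = 34,650,000,000 / 110,000 = 315,000.00.

£315,000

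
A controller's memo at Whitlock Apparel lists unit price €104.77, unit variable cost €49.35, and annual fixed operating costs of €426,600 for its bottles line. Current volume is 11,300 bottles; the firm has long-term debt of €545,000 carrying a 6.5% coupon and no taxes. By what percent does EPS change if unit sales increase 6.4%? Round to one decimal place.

+24.4%

Contribution at this volume is 11,300 × €55.42 = €626,246.00.
EBIT = €626,246.00 − €426,600 = €199,646.00.
After interest of €35,425.00, pre-tax earnings = €164,221.00.
Degree of combined leverage = contribution ÷ (EBIT − I) = €626,246.00 ÷ €164,221.00 = 3.8134.
%ΔEPS = DCL × %ΔSales = 3.8134 × +6.4% = +24.4%.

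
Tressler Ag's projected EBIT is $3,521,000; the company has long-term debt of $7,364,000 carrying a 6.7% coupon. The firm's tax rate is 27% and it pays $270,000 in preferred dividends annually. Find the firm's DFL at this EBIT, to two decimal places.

1.32

Interest = $493,388.00.
Preferred dividends grossed up pre-tax: $270,000 / (1 − 0.27) = $369,863.01.
DFL = EBIT ÷ [EBIT − I − D_p/(1−t)] = $3,521,000 ÷ [$3,521,000 − $493,388.00 − $369,863.01] = $3,521,000 ÷ $2,657,748.99 = 1.3248.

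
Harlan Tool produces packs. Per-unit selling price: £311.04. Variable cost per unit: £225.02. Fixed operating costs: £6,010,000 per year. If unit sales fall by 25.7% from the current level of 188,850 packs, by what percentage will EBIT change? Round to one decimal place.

Total contribution margin = 188,850 × £86.02 = £16,244,877.00.
Subtracting fixed costs: EBIT = £16,244,877.00 − £6,010,000 = £10,234,877.00.
DOL = contribution ÷ EBIT = £16,244,877.00 ÷ £10,234,877.00 = 1.5872.
So EBIT moves 1.5872 × (-25.7%) = -40.8%.

-40.8%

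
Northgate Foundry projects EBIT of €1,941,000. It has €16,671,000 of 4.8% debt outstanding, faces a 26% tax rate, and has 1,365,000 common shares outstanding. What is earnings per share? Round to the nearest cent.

€0.62

Interest = €800,208.00, so EBT = €1,941,000 − €800,208.00 = €1,140,792.00.
Net income = €1,140,792.00 × (1 − 0.26) = €844,186.08.
EPS = €844,186.08 ÷ 1,365,000 = €0.62.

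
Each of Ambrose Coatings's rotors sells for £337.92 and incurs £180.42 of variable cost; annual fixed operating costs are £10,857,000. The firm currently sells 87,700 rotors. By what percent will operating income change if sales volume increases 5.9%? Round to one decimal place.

At 87,700 units, contribution = 87,700 × £157.50 = £13,812,750.00.
EBIT = £13,812,750.00 − £10,857,000 = £2,955,750.00.
DOL = contribution ÷ EBIT = £13,812,750.00 ÷ £2,955,750.00 = 4.6732.
So EBIT moves 4.6732 × (+5.9%) = +27.6%.

+27.6%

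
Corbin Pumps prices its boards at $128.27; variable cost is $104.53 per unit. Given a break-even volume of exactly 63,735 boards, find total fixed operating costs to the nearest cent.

Contribution margin per unit = $128.27 − $104.53 = $23.74.
Since BE = FC / CM, FC = 63,735 × $23.74 = $1,513,068.90.

$1,513,068.90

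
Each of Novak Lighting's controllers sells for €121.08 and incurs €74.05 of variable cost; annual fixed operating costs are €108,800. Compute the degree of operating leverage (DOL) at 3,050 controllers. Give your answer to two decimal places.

Contribution at this volume is 3,050 × €47.03 = €143,441.50.
Subtracting fixed costs: EBIT = €143,441.50 − €108,800 = €34,641.50.
So DOL = total CM / EBIT = €143,441.50 / €34,641.50 = 4.1407.

4.14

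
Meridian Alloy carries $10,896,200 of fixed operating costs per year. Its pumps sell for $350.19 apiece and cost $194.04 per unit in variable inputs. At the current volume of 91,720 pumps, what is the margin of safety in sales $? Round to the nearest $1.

Each unit contributes $350.19 − $194.04 = $156.15. Break-even units = $10,896,200 ÷ $156.15 = 69,780.34; break-even revenue = 69,780.34 × $350.19 = $24,436,377.06.
Actual sales revenue = 91,720 × $350.19 = $32,119,426.80.
Margin of safety = $32,119,426.80 − $24,436,377.06 = $7,683,050.

$7,683,050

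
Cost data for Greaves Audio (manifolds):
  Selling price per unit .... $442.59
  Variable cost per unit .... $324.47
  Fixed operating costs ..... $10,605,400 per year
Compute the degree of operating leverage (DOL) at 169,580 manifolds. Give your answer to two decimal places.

2.13

At 169,580 units, contribution = 169,580 × $118.12 = $20,030,789.60.
Operating income = contribution − fixed costs = $20,030,789.60 − $10,605,400 = $9,425,389.60.
Degree of operating leverage = $20,030,789.60 / $9,425,389.60 = 2.1252.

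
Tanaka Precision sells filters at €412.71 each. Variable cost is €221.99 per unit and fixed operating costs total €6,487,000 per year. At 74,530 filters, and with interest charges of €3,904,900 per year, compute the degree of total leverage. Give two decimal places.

3.72

Total contribution margin = 74,530 × €190.72 = €14,214,361.60.
EBIT = €14,214,361.60 − €6,487,000 = €7,727,361.60. Interest = €3,904,900.00.
DOL = €14,214,361.60 ÷ €7,727,361.60 = 1.8395; DFL = €7,727,361.60 ÷ €3,822,461.60 = 2.0216.
DCL = DOL × DFL = 1.8395 × 2.0216 = 3.7187.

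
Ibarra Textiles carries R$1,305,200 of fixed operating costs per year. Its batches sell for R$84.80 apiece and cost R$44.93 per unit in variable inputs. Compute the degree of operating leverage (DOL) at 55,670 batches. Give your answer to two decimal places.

2.43

Total contribution margin = 55,670 × R$39.87 = R$2,219,562.90.
EBIT = R$2,219,562.90 − R$1,305,200 = R$914,362.90.
Degree of operating leverage = R$2,219,562.90 / R$914,362.90 = 2.4274.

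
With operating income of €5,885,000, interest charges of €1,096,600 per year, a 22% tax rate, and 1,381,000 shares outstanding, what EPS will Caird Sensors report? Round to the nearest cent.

€2.70

Interest = €1,096,600.00, so EBT = €5,885,000 − €1,096,600.00 = €4,788,400.00.
After tax at 22%: net income = €4,788,400.00 × 0.78 = €3,734,952.00.
Per share: €3,734,952.00 / 1,381,000 shares = €2.70.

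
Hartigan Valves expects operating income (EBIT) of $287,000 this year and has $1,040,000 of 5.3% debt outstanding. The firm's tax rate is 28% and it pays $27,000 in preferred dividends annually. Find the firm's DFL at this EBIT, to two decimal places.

Annual interest charges come to $55,120.00.
Pre-tax preferred-dividend burden = $27,000 ÷ (1 − 0.28) = $37,500.00.
DFL = EBIT ÷ [EBIT − I − D_p/(1−t)] = $287,000 ÷ [$287,000 − $55,120.00 − $37,500.00] = $287,000 ÷ $194,380.00 = 1.4765.

1.48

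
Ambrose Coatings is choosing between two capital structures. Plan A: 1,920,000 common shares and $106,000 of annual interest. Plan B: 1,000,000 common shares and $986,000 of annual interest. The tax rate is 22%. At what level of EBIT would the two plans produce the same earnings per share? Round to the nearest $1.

$1,942,522

Set EPS_A = EPS_B: (EBIT − $106,000)(1 − 0.22) ÷ 1,920,000 = (EBIT − $986,000)(1 − 0.22) ÷ 1,000,000.
The (1 − t) factor cancels: (EBIT − 106,000) × 1,000,000 = (EBIT − 986,000) × 1,920,000.
EBIT × (1,920,000 − 1,000,000) = 986,000 × 1,920,000 − 106,000 × 1,000,000 = 1,787,120,000,000, so EBIT = 1,787,120,000,000 ÷ 920,000 = 1,942,521.74.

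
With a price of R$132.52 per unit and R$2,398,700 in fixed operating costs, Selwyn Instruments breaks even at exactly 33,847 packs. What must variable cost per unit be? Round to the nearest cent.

R$61.65

Contribution per unit must be FC / Q = R$2,398,700 / 33,847 = R$70.8689.
Hence VC = price − CM = R$132.52 − R$70.8689 = R$61.65.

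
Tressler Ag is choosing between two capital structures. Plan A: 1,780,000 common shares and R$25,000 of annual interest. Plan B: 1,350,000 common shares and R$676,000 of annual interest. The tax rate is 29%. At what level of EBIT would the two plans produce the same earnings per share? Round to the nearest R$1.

R$2,719,837

Set EPS_A = EPS_B: (EBIT − R$25,000)(1 − 0.29) ÷ 1,780,000 = (EBIT − R$676,000)(1 − 0.29) ÷ 1,350,000.
Cancelling (1 − t) and cross-multiplying: 1,350,000·(EBIT − 25,000) = 1,780,000·(EBIT − 676,000).
EBIT × (1,780,000 − 1,350,000) = 676,000 × 1,780,000 − 25,000 × 1,350,000 = 1,169,530,000,000, so EBIT = 1,169,530,000,000 ÷ 430,000 = 2,719,837.21.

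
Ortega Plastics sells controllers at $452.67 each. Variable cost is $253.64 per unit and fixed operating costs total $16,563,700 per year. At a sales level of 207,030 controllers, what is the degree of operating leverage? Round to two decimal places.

1.67

Total contribution margin = 207,030 × $199.03 = $41,205,180.90.
EBIT = $41,205,180.90 − $16,563,700 = $24,641,480.90.
Degree of operating leverage = $41,205,180.90 / $24,641,480.90 = 1.6722.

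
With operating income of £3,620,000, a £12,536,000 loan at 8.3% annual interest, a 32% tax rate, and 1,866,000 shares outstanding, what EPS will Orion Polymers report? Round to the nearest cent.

Interest = £1,040,488.00, so EBT = £3,620,000 − £1,040,488.00 = £2,579,512.00.
Net income = £2,579,512.00 × (1 − 0.32) = £1,754,068.16.
EPS = £1,754,068.16 ÷ 1,866,000 = £0.94.

£0.94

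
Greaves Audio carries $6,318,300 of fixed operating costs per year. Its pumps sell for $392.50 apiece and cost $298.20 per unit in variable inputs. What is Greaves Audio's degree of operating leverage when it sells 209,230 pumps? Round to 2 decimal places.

1.47

At 209,230 units, contribution = 209,230 × $94.30 = $19,730,389.00.
Operating income = contribution − fixed costs = $19,730,389.00 − $6,318,300 = $13,412,089.00.
So DOL = total CM / EBIT = $19,730,389.00 / $13,412,089.00 = 1.4711.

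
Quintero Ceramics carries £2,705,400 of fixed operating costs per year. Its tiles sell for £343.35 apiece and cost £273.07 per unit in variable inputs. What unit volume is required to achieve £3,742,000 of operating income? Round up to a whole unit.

91,739 tiles

Contribution margin per unit = £343.35 − £273.07 = £70.28.
Required volume = (fixed costs + target profit) ÷ CM = (£2,705,400 + £3,742,000) ÷ £70.28 = 91,738.76, so 91,739 tiles.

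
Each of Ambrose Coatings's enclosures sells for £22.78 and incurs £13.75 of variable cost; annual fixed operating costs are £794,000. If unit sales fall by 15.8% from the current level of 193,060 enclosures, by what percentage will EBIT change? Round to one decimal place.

-29.0%

Total contribution margin = 193,060 × £9.03 = £1,743,331.80.
Subtracting fixed costs: EBIT = £1,743,331.80 − £794,000 = £949,331.80.
Degree of operating leverage = £1,743,331.80 / £949,331.80 = 1.8364.
Operating income changes by 1.8364 × -15.8% = -29.0%.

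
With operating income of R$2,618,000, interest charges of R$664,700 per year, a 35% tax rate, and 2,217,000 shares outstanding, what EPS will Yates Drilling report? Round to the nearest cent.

Pre-tax income = R$2,618,000 − R$664,700.00 = R$1,953,300.00.
Net income = R$1,953,300.00 × (1 − 0.35) = R$1,269,645.00.
EPS = R$1,269,645.00 ÷ 2,217,000 = R$0.57.

R$0.57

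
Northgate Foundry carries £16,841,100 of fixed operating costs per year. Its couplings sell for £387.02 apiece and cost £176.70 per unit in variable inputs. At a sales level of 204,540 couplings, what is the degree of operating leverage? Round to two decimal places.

1.64

At 204,540 units, contribution = 204,540 × £210.32 = £43,018,852.80.
Subtracting fixed costs: EBIT = £43,018,852.80 − £16,841,100 = £26,177,752.80.
Degree of operating leverage = £43,018,852.80 / £26,177,752.80 = 1.6433.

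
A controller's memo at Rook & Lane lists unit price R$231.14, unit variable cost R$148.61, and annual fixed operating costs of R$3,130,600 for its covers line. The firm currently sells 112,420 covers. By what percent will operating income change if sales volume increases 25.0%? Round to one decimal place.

+37.7%

Contribution at this volume is 112,420 × R$82.53 = R$9,278,022.60.
Subtracting fixed costs: EBIT = R$9,278,022.60 − R$3,130,600 = R$6,147,422.60.
Degree of operating leverage = R$9,278,022.60 / R$6,147,422.60 = 1.5093.
So EBIT moves 1.5093 × (+25.0%) = +37.7%.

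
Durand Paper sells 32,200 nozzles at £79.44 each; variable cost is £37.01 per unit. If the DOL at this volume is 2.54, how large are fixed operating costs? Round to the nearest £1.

£828,354

Contribution at this volume is 32,200 × £42.43 = £1,366,246.00.
DOL = contribution / EBIT, so EBIT = £1,366,246.00 / 2.54 = £537,892.13.
And FC = contribution − EBIT = £1,366,246.00 − £537,892.13 = £828,354.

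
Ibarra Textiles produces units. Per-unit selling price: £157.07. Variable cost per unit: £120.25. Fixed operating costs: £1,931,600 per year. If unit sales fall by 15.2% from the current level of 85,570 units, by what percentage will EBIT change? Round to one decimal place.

-39.3%

Contribution at this volume is 85,570 × £36.82 = £3,150,687.40.
Operating income = contribution − fixed costs = £3,150,687.40 − £1,931,600 = £1,219,087.40.
So DOL = total CM / EBIT = £3,150,687.40 / £1,219,087.40 = 2.5845.
Operating income changes by 2.5845 × -15.2% = -39.3%.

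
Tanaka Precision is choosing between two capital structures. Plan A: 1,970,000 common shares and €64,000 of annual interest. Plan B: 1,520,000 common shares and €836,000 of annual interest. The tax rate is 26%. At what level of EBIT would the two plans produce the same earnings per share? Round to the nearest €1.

€3,443,644

Set EPS_A = EPS_B: (EBIT − €64,000)(1 − 0.26) ÷ 1,970,000 = (EBIT − €836,000)(1 − 0.26) ÷ 1,520,000.
The (1 − t) factor cancels: (EBIT − 64,000) × 1,520,000 = (EBIT − 836,000) × 1,970,000.
Solving, EBIT = (836,000·1,970,000 − 64,000·1,520,000) / (1,970,000 − 1,520,000) = 1,549,640,000,000 / 450,000 = 3,443,644.44.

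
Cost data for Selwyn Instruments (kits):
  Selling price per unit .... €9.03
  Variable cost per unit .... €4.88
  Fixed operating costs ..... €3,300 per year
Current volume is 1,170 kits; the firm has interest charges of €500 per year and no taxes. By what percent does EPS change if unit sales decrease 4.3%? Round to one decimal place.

-19.8%

Total contribution margin = 1,170 × €4.15 = €4,855.50.
Subtracting fixed costs: EBIT = €4,855.50 − €3,300 = €1,555.50.
Interest = €500.00, so EBIT − I = €1,055.50.
Degree of combined leverage = contribution ÷ (EBIT − I) = €4,855.50 ÷ €1,055.50 = 4.6002.
%ΔEPS = DCL × %ΔSales = 4.6002 × -4.3% = -19.8%.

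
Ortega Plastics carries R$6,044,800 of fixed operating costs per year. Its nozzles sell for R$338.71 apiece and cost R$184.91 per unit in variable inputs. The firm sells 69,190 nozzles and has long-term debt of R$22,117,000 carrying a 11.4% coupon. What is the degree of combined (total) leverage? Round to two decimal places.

5.13

At 69,190 units, contribution = 69,190 × R$153.80 = R$10,641,422.00.
Subtracting fixed costs: EBIT = R$10,641,422.00 − R$6,044,800 = R$4,596,622.00. Interest = R$2,521,338.00.
DOL = R$10,641,422.00 ÷ R$4,596,622.00 = 2.3151; DFL = R$4,596,622.00 ÷ R$2,075,284.00 = 2.2149.
DCL = DOL × DFL = 2.3151 × 2.2149 = 5.1277.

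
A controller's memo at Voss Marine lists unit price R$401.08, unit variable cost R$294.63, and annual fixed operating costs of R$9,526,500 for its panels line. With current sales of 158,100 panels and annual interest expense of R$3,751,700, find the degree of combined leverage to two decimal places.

4.74

Contribution at this volume is 158,100 × R$106.45 = R$16,829,745.00.
EBIT = R$16,829,745.00 − R$9,526,500 = R$7,303,245.00. Interest = R$3,751,700.00, so EBIT − I = R$3,551,545.00.
DCL = contribution ÷ (EBIT − I) = R$16,829,745.00 ÷ R$3,551,545.00 = 4.7387.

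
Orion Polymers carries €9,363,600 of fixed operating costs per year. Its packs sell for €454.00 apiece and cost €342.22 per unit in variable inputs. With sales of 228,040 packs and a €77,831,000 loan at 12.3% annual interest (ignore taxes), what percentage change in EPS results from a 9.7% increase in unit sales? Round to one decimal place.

Contribution at this volume is 228,040 × €111.78 = €25,490,311.20.
EBIT = €25,490,311.20 − €9,363,600 = €16,126,711.20.
Interest = €9,573,213.00, so EBIT − I = €6,553,498.20.
Degree of combined leverage = contribution ÷ (EBIT − I) = €25,490,311.20 ÷ €6,553,498.20 = 3.8896.
EPS therefore changes by 3.8896 × (+9.7%) = +37.7%.

+37.7%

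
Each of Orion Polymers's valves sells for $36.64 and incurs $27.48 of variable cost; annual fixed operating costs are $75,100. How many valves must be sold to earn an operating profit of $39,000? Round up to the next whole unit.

12,457 valves

Each unit contributes $36.64 − $27.48 = $9.16.
Units = (FC + target) / CM = ($75,100 + $39,000) / $9.16 = 12,456.33, so 12,457 valves.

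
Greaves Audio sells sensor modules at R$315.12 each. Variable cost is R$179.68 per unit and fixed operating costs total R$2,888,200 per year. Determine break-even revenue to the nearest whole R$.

R$6,719,799

Contribution margin per unit = R$315.12 − R$179.68 = R$135.44, a CM ratio of R$135.44 ÷ R$315.12 = 0.4298.
Break-even revenue = fixed costs × price ÷ CM = R$2,888,200 × R$315.12 ÷ R$135.44 = R$6,719,799.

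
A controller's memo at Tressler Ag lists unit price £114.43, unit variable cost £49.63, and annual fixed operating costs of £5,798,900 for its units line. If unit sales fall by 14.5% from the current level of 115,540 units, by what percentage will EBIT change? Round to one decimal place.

-64.3%

Total contribution margin = 115,540 × £64.80 = £7,486,992.00.
Subtracting fixed costs: EBIT = £7,486,992.00 − £5,798,900 = £1,688,092.00.
So DOL = total CM / EBIT = £7,486,992.00 / £1,688,092.00 = 4.4352.
Operating income changes by 4.4352 × -14.5% = -64.3%.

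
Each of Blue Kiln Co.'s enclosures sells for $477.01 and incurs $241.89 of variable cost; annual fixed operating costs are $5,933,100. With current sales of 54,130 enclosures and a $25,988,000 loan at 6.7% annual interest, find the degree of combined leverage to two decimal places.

2.52

At 54,130 units, contribution = 54,130 × $235.12 = $12,727,045.60.
Operating income = contribution − fixed costs = $12,727,045.60 − $5,933,100 = $6,793,945.60. Interest = $1,741,196.00, so EBIT − I = $5,052,749.60.
DCL = contribution ÷ (EBIT − I) = $12,727,045.60 ÷ $5,052,749.60 = 2.5188.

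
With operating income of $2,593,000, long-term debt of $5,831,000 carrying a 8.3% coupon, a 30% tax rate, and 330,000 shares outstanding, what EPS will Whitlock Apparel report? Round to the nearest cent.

Interest = $483,973.00, so EBT = $2,593,000 − $483,973.00 = $2,109,027.00.
Net income = $2,109,027.00 × (1 − 0.30) = $1,476,318.90.
EPS = $1,476,318.90 ÷ 330,000 = $4.47.

$4.47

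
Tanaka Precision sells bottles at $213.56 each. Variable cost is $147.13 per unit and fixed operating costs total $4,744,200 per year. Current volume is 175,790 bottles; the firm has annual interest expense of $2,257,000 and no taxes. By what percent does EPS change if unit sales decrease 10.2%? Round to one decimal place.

Total contribution margin = 175,790 × $66.43 = $11,677,729.70.
Operating income = contribution − fixed costs = $11,677,729.70 − $4,744,200 = $6,933,529.70.
Interest = $2,257,000.00, so EBIT − I = $4,676,529.70.
DCL = total CM / (EBIT − I) = $11,677,729.70 / $4,676,529.70 = 2.4971.
EPS therefore changes by 2.4971 × (-10.2%) = -25.5%.

-25.5%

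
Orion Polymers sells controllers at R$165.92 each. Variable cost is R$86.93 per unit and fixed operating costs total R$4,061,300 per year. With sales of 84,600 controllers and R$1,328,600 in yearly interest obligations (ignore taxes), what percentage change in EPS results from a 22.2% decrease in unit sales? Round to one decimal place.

At 84,600 units, contribution = 84,600 × R$78.99 = R$6,682,554.00.
EBIT = R$6,682,554.00 − R$4,061,300 = R$2,621,254.00.
Interest = R$1,328,600.00, so EBIT − I = R$1,292,654.00.
Degree of combined leverage = contribution ÷ (EBIT − I) = R$6,682,554.00 ÷ R$1,292,654.00 = 5.1696.
%ΔEPS = DCL × %ΔSales = 5.1696 × -22.2% = -114.8%.

-114.8%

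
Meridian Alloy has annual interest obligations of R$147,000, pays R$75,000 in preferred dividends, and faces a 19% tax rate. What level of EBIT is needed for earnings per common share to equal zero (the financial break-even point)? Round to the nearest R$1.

R$239,593

Grossing the preferred dividend up to pre-tax terms: R$75,000 / (1 − 0.19) = R$92,592.59.
EPS = 0 when EBIT covers interest plus the pre-tax preferred burden: R$147,000 + R$92,592.59 = R$239,592.59.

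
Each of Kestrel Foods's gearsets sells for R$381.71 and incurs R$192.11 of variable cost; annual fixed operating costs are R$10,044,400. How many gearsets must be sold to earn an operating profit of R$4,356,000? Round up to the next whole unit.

Each unit contributes R$381.71 − R$192.11 = R$189.60.
Units = (FC + target) / CM = (R$10,044,400 + R$4,356,000) / R$189.60 = 75,951.48, so 75,952 gearsets.

75,952 gearsets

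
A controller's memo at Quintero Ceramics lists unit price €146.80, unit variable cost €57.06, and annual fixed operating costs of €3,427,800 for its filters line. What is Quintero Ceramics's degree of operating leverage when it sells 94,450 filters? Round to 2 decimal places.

At 94,450 units, contribution = 94,450 × €89.74 = €8,475,943.00.
Subtracting fixed costs: EBIT = €8,475,943.00 − €3,427,800 = €5,048,143.00.
Degree of operating leverage = €8,475,943.00 / €5,048,143.00 = 1.6790.

1.68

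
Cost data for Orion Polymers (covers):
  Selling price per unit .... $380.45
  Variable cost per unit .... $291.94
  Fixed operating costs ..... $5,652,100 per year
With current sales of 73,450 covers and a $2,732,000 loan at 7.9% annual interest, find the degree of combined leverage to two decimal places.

10.27

At 73,450 units, contribution = 73,450 × $88.51 = $6,501,059.50.
Subtracting fixed costs: EBIT = $6,501,059.50 − $5,652,100 = $848,959.50. Interest = $215,828.00, so EBIT − I = $633,131.50.
DCL = contribution ÷ (EBIT − I) = $6,501,059.50 ÷ $633,131.50 = 10.2681.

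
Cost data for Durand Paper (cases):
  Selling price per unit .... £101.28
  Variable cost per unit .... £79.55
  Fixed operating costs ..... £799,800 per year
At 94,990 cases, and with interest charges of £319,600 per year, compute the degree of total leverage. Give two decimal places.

Total contribution margin = 94,990 × £21.73 = £2,064,132.70.
EBIT = £2,064,132.70 − £799,800 = £1,264,332.70. Interest = £319,600.00.
DOL = £2,064,132.70 ÷ £1,264,332.70 = 1.6326; DFL = £1,264,332.70 ÷ £944,732.70 = 1.3383.
Combined leverage = 1.6326 × 1.3383 = 2.1849.

2.18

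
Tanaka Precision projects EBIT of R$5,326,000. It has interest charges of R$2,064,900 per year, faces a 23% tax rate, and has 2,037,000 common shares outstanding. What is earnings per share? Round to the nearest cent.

Interest = R$2,064,900.00, so EBT = R$5,326,000 − R$2,064,900.00 = R$3,261,100.00.
After tax at 23%: net income = R$3,261,100.00 × 0.77 = R$2,511,047.00.
EPS = R$2,511,047.00 ÷ 2,037,000 = R$1.23.

R$1.23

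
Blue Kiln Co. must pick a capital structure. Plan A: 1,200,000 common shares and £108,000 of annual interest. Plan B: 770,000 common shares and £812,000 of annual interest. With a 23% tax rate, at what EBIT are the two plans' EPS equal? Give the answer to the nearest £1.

At indifference, (EBIT − 108,000)(1 − t)/1,200,000 = (EBIT − 812,000)(1 − t)/770,000.
The (1 − t) factor cancels: (EBIT − 108,000) × 770,000 = (EBIT − 812,000) × 1,200,000.
EBIT × (1,200,000 − 770,000) = 812,000 × 1,200,000 − 108,000 × 770,000 = 891,240,000,000, so EBIT = 891,240,000,000 ÷ 430,000 = 2,072,651.16.

£2,072,651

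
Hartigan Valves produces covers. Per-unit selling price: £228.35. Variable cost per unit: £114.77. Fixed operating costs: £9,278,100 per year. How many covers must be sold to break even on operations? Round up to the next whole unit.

Contribution margin per unit = £228.35 − £114.77 = £113.58.
Units to break even: £9,278,100 ÷ £113.58 = 81,687.80, rounded up to 81,688.

81,688 covers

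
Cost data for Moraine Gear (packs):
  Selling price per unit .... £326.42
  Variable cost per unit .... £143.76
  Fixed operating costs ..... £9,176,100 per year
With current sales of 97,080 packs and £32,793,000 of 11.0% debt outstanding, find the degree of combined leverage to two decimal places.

Contribution at this volume is 97,080 × £182.66 = £17,732,632.80.
Operating income = contribution − fixed costs = £17,732,632.80 − £9,176,100 = £8,556,532.80. Interest = £3,607,230.00, so EBIT − I = £4,949,302.80.
DCL = contribution ÷ (EBIT − I) = £17,732,632.80 ÷ £4,949,302.80 = 3.5829.

3.58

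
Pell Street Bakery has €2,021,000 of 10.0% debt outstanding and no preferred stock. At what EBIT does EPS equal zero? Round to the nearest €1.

Annual interest = 10.0% × €2,021,000 = €202,100.00.
With no preferred dividends, EPS = 0 when EBIT exactly covers interest, so the financial break-even EBIT is €202,100.00.

€202,100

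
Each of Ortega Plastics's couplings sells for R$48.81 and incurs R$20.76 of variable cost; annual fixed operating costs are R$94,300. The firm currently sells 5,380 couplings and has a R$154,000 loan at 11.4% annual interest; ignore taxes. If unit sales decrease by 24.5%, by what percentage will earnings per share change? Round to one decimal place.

-94.7%

At 5,380 units, contribution = 5,380 × R$28.05 = R$150,909.00.
Subtracting fixed costs: EBIT = R$150,909.00 − R$94,300 = R$56,609.00.
Interest = R$17,556.00, so EBIT − I = R$39,053.00.
DCL = total CM / (EBIT − I) = R$150,909.00 / R$39,053.00 = 3.8642.
EPS therefore changes by 3.8642 × (-24.5%) = -94.7%.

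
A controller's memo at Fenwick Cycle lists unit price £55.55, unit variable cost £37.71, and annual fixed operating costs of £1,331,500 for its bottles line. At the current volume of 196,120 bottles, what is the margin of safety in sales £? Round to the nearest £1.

£6,748,456

Unit CM = price − variable cost = £55.55 − £37.71 = £17.84. Break-even units = £1,331,500 ÷ £17.84 = 74,635.65; break-even revenue = 74,635.65 × £55.55 = £4,146,010.37.
Current sales = 196,120 × £55.55 = £10,894,466.00.
Margin of safety = £10,894,466.00 − £4,146,010.37 = £6,748,456.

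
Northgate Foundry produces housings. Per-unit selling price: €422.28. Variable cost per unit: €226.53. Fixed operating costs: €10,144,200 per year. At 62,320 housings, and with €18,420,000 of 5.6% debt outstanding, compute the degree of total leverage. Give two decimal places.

At 62,320 units, contribution = 62,320 × €195.75 = €12,199,140.00.
Subtracting fixed costs: EBIT = €12,199,140.00 − €10,144,200 = €2,054,940.00. Interest = €1,031,520.00, so EBIT − I = €1,023,420.00.
DCL = contribution ÷ (EBIT − I) = €12,199,140.00 ÷ €1,023,420.00 = 11.9200.

11.92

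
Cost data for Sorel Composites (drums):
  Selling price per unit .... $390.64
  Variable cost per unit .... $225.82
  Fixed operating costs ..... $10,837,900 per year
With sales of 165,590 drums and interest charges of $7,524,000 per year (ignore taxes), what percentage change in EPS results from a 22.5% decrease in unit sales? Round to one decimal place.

Total contribution margin = 165,590 × $164.82 = $27,292,543.80.
Operating income = contribution − fixed costs = $27,292,543.80 − $10,837,900 = $16,454,643.80.
Interest = $7,524,000.00, so EBIT − I = $8,930,643.80.
DCL = total CM / (EBIT − I) = $27,292,543.80 / $8,930,643.80 = 3.0561.
%ΔEPS = DCL × %ΔSales = 3.0561 × -22.5% = -68.8%.

-68.8%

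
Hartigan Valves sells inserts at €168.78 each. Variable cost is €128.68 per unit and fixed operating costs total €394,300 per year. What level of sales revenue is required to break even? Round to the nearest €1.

CM per unit = €168.78 − €128.68 = €40.10; CM ratio = €40.10 / €168.78 = 0.2376.
Break-even sales = FC ÷ CM ratio = €394,300 × €168.78 / €40.10 = €1,659,600.

€1,659,600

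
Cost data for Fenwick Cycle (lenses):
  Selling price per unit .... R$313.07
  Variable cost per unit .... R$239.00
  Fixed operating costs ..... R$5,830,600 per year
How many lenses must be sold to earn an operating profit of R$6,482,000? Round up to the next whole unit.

Each unit contributes R$313.07 − R$239.00 = R$74.07.
Need Q such that Q × R$74.07 − R$5,830,600 = R$6,482,000, i.e. Q = R$12,312,600 / R$74.07 = 166,229.24 → 166,230.

166,230 lenses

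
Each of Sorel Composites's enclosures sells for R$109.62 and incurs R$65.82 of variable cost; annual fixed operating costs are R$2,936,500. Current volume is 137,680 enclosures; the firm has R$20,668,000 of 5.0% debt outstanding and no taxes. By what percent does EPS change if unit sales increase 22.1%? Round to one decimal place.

+64.7%

Contribution at this volume is 137,680 × R$43.80 = R$6,030,384.00.
Subtracting fixed costs: EBIT = R$6,030,384.00 − R$2,936,500 = R$3,093,884.00.
After interest of R$1,033,400.00, pre-tax earnings = R$2,060,484.00.
Degree of combined leverage = contribution ÷ (EBIT − I) = R$6,030,384.00 ÷ R$2,060,484.00 = 2.9267.
%ΔEPS = DCL × %ΔSales = 2.9267 × +22.1% = +64.7%.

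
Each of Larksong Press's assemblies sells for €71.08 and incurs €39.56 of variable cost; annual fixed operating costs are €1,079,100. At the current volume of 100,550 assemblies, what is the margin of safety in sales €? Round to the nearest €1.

€4,713,641

Contribution margin per unit = €71.08 − €39.56 = €31.52. Break-even units = €1,079,100 ÷ €31.52 = 34,235.41; break-even revenue = 34,235.41 × €71.08 = €2,433,452.66.
Current sales = 100,550 × €71.08 = €7,147,094.00.
Margin of safety = €7,147,094.00 − €2,433,452.66 = €4,713,641.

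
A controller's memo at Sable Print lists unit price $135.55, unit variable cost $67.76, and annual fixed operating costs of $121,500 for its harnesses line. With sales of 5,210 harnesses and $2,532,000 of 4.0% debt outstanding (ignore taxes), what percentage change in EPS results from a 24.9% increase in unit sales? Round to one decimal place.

+67.4%

Contribution at this volume is 5,210 × $67.79 = $353,185.90.
Subtracting fixed costs: EBIT = $353,185.90 − $121,500 = $231,685.90.
After interest of $101,280.00, pre-tax earnings = $130,405.90.
DCL = total CM / (EBIT − I) = $353,185.90 / $130,405.90 = 2.7084.
EPS therefore changes by 2.7084 × (+24.9%) = +67.4%.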